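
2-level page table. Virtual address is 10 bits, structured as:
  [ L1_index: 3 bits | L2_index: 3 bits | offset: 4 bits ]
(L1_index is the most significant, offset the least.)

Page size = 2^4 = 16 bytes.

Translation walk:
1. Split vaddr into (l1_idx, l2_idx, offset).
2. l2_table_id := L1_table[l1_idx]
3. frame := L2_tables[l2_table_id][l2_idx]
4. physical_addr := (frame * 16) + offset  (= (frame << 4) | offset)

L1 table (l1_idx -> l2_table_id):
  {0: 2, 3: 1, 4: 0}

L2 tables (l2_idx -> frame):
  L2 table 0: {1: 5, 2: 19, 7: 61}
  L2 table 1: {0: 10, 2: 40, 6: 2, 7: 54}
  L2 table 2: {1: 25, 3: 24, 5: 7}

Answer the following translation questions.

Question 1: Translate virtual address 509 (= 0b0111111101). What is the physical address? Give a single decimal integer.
vaddr = 509 = 0b0111111101
Split: l1_idx=3, l2_idx=7, offset=13
L1[3] = 1
L2[1][7] = 54
paddr = 54 * 16 + 13 = 877

Answer: 877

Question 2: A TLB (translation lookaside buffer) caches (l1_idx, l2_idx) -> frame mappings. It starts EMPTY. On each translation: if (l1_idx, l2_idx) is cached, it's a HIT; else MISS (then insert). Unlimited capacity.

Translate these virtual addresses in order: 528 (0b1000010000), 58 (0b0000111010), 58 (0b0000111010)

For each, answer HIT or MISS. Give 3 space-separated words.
vaddr=528: (4,1) not in TLB -> MISS, insert
vaddr=58: (0,3) not in TLB -> MISS, insert
vaddr=58: (0,3) in TLB -> HIT

Answer: MISS MISS HIT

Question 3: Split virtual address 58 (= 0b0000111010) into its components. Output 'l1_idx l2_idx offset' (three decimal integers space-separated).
Answer: 0 3 10

Derivation:
vaddr = 58 = 0b0000111010
  top 3 bits -> l1_idx = 0
  next 3 bits -> l2_idx = 3
  bottom 4 bits -> offset = 10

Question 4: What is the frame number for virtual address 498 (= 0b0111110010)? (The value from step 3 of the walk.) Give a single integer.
Answer: 54

Derivation:
vaddr = 498: l1_idx=3, l2_idx=7
L1[3] = 1; L2[1][7] = 54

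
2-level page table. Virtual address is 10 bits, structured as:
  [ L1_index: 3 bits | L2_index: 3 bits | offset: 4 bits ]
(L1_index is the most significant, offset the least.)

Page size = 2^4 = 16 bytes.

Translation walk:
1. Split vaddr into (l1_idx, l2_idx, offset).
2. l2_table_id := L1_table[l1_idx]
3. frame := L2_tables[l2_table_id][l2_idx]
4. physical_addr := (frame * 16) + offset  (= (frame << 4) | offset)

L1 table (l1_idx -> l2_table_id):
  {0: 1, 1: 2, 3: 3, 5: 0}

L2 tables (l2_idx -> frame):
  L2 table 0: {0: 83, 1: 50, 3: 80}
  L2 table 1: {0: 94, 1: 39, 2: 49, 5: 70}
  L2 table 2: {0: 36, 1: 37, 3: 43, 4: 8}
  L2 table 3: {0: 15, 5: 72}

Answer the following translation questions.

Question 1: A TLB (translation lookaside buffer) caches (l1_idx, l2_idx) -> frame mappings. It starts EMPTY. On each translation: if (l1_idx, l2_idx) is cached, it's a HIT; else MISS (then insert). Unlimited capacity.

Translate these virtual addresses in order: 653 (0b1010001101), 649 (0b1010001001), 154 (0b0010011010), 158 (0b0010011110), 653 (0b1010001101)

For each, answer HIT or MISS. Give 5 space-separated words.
vaddr=653: (5,0) not in TLB -> MISS, insert
vaddr=649: (5,0) in TLB -> HIT
vaddr=154: (1,1) not in TLB -> MISS, insert
vaddr=158: (1,1) in TLB -> HIT
vaddr=653: (5,0) in TLB -> HIT

Answer: MISS HIT MISS HIT HIT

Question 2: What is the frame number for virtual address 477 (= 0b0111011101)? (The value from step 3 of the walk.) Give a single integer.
vaddr = 477: l1_idx=3, l2_idx=5
L1[3] = 3; L2[3][5] = 72

Answer: 72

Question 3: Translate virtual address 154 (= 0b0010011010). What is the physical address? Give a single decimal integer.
vaddr = 154 = 0b0010011010
Split: l1_idx=1, l2_idx=1, offset=10
L1[1] = 2
L2[2][1] = 37
paddr = 37 * 16 + 10 = 602

Answer: 602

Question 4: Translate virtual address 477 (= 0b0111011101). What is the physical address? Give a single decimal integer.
Answer: 1165

Derivation:
vaddr = 477 = 0b0111011101
Split: l1_idx=3, l2_idx=5, offset=13
L1[3] = 3
L2[3][5] = 72
paddr = 72 * 16 + 13 = 1165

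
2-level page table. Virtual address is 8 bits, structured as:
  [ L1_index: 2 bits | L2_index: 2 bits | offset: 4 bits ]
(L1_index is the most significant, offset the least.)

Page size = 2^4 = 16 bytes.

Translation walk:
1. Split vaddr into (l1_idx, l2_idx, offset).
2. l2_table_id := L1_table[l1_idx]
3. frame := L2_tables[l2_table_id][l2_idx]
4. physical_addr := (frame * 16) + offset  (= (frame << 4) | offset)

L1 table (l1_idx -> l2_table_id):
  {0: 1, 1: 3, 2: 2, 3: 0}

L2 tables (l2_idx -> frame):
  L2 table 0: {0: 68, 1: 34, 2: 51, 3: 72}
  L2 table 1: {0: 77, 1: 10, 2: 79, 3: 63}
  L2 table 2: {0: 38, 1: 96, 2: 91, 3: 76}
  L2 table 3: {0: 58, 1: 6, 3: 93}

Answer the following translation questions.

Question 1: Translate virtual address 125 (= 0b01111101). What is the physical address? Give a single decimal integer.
Answer: 1501

Derivation:
vaddr = 125 = 0b01111101
Split: l1_idx=1, l2_idx=3, offset=13
L1[1] = 3
L2[3][3] = 93
paddr = 93 * 16 + 13 = 1501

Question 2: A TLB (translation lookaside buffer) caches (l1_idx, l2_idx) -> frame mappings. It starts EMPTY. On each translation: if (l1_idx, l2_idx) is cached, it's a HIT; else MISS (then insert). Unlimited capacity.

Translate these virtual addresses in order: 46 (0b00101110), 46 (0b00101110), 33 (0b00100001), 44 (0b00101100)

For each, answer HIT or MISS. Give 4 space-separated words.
Answer: MISS HIT HIT HIT

Derivation:
vaddr=46: (0,2) not in TLB -> MISS, insert
vaddr=46: (0,2) in TLB -> HIT
vaddr=33: (0,2) in TLB -> HIT
vaddr=44: (0,2) in TLB -> HIT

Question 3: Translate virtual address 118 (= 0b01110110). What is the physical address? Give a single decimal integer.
Answer: 1494

Derivation:
vaddr = 118 = 0b01110110
Split: l1_idx=1, l2_idx=3, offset=6
L1[1] = 3
L2[3][3] = 93
paddr = 93 * 16 + 6 = 1494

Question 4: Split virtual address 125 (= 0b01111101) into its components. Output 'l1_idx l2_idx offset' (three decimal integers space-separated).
vaddr = 125 = 0b01111101
  top 2 bits -> l1_idx = 1
  next 2 bits -> l2_idx = 3
  bottom 4 bits -> offset = 13

Answer: 1 3 13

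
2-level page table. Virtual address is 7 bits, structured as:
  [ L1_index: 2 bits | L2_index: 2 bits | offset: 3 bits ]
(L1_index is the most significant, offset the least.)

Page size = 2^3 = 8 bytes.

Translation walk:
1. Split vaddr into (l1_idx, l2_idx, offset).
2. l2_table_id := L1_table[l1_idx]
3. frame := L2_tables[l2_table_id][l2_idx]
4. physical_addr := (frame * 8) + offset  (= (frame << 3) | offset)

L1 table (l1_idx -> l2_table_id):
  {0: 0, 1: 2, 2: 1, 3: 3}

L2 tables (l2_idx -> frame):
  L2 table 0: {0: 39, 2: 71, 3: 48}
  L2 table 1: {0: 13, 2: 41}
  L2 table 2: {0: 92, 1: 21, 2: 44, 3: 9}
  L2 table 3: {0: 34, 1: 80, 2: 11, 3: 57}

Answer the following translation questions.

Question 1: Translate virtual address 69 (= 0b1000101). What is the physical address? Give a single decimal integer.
Answer: 109

Derivation:
vaddr = 69 = 0b1000101
Split: l1_idx=2, l2_idx=0, offset=5
L1[2] = 1
L2[1][0] = 13
paddr = 13 * 8 + 5 = 109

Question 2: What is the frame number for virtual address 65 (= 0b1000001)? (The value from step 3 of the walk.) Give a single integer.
vaddr = 65: l1_idx=2, l2_idx=0
L1[2] = 1; L2[1][0] = 13

Answer: 13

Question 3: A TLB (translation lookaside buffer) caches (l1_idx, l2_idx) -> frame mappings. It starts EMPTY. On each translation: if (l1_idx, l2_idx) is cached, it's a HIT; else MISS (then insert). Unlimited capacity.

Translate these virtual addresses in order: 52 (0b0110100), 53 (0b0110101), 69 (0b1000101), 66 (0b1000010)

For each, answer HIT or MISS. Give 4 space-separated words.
Answer: MISS HIT MISS HIT

Derivation:
vaddr=52: (1,2) not in TLB -> MISS, insert
vaddr=53: (1,2) in TLB -> HIT
vaddr=69: (2,0) not in TLB -> MISS, insert
vaddr=66: (2,0) in TLB -> HIT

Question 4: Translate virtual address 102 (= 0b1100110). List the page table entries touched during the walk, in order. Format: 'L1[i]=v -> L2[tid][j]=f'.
Answer: L1[3]=3 -> L2[3][0]=34

Derivation:
vaddr = 102 = 0b1100110
Split: l1_idx=3, l2_idx=0, offset=6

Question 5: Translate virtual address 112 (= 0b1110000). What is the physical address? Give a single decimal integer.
vaddr = 112 = 0b1110000
Split: l1_idx=3, l2_idx=2, offset=0
L1[3] = 3
L2[3][2] = 11
paddr = 11 * 8 + 0 = 88

Answer: 88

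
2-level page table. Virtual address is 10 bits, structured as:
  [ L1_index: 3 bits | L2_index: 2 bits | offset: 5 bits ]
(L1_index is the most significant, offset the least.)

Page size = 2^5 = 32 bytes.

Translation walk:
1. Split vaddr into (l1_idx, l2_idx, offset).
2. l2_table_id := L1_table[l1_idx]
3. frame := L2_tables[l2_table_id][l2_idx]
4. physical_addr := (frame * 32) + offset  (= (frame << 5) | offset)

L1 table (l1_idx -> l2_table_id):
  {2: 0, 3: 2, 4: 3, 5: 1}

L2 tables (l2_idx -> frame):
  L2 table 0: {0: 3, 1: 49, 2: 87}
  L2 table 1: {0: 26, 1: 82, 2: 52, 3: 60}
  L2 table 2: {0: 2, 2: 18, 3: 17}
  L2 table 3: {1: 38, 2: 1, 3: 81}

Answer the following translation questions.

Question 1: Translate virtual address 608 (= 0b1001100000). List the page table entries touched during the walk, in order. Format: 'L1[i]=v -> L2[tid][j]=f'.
vaddr = 608 = 0b1001100000
Split: l1_idx=4, l2_idx=3, offset=0

Answer: L1[4]=3 -> L2[3][3]=81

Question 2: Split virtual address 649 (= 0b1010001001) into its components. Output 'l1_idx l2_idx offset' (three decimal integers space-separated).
Answer: 5 0 9

Derivation:
vaddr = 649 = 0b1010001001
  top 3 bits -> l1_idx = 5
  next 2 bits -> l2_idx = 0
  bottom 5 bits -> offset = 9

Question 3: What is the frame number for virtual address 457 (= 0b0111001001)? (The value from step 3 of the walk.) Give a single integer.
Answer: 18

Derivation:
vaddr = 457: l1_idx=3, l2_idx=2
L1[3] = 2; L2[2][2] = 18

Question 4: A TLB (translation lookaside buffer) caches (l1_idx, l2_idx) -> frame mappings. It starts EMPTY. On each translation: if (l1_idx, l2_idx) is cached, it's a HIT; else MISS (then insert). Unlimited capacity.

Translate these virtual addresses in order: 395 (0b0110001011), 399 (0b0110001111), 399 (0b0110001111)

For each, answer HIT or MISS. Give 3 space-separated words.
vaddr=395: (3,0) not in TLB -> MISS, insert
vaddr=399: (3,0) in TLB -> HIT
vaddr=399: (3,0) in TLB -> HIT

Answer: MISS HIT HIT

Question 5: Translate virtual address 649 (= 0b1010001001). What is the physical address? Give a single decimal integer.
vaddr = 649 = 0b1010001001
Split: l1_idx=5, l2_idx=0, offset=9
L1[5] = 1
L2[1][0] = 26
paddr = 26 * 32 + 9 = 841

Answer: 841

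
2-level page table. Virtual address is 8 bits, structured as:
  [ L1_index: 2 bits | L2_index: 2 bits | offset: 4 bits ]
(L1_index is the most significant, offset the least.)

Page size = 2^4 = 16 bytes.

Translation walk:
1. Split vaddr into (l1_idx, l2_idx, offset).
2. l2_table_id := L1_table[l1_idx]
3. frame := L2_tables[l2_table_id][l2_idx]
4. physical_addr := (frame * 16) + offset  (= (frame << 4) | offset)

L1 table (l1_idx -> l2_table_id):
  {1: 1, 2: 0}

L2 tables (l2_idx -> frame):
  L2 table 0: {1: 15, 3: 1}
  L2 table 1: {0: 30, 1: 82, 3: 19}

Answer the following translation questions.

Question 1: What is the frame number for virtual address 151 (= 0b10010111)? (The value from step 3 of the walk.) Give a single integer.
vaddr = 151: l1_idx=2, l2_idx=1
L1[2] = 0; L2[0][1] = 15

Answer: 15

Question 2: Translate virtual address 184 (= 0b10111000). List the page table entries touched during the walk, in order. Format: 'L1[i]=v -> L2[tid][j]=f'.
Answer: L1[2]=0 -> L2[0][3]=1

Derivation:
vaddr = 184 = 0b10111000
Split: l1_idx=2, l2_idx=3, offset=8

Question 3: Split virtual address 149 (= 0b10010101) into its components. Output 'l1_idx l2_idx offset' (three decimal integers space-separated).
vaddr = 149 = 0b10010101
  top 2 bits -> l1_idx = 2
  next 2 bits -> l2_idx = 1
  bottom 4 bits -> offset = 5

Answer: 2 1 5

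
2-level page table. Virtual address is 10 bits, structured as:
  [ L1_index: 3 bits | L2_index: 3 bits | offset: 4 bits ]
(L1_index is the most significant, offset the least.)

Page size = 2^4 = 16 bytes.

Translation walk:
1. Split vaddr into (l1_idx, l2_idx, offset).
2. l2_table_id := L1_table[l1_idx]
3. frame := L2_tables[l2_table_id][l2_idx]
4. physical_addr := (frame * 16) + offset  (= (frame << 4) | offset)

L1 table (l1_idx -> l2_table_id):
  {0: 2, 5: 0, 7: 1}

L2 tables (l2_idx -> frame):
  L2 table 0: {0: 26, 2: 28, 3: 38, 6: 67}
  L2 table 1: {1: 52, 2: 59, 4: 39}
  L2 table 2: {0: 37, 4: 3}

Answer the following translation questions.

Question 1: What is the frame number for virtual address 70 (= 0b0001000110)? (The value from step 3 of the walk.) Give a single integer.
vaddr = 70: l1_idx=0, l2_idx=4
L1[0] = 2; L2[2][4] = 3

Answer: 3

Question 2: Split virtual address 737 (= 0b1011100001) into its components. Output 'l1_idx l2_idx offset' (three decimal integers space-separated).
vaddr = 737 = 0b1011100001
  top 3 bits -> l1_idx = 5
  next 3 bits -> l2_idx = 6
  bottom 4 bits -> offset = 1

Answer: 5 6 1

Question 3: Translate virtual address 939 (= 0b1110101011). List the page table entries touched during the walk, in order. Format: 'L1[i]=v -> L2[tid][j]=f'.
Answer: L1[7]=1 -> L2[1][2]=59

Derivation:
vaddr = 939 = 0b1110101011
Split: l1_idx=7, l2_idx=2, offset=11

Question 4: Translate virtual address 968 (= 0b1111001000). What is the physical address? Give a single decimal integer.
vaddr = 968 = 0b1111001000
Split: l1_idx=7, l2_idx=4, offset=8
L1[7] = 1
L2[1][4] = 39
paddr = 39 * 16 + 8 = 632

Answer: 632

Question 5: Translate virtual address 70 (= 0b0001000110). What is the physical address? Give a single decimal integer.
Answer: 54

Derivation:
vaddr = 70 = 0b0001000110
Split: l1_idx=0, l2_idx=4, offset=6
L1[0] = 2
L2[2][4] = 3
paddr = 3 * 16 + 6 = 54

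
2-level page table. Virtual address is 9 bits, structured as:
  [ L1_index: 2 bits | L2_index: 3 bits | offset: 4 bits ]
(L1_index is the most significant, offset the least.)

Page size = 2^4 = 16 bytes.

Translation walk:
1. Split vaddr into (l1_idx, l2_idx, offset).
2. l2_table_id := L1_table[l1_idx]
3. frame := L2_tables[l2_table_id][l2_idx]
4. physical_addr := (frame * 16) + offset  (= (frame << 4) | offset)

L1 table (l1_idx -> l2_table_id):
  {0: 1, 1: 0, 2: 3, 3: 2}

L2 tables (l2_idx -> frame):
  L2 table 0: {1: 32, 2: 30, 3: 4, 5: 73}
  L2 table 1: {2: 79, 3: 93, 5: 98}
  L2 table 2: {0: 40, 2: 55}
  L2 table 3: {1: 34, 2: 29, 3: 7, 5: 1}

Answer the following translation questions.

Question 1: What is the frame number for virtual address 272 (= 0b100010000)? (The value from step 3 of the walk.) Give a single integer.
Answer: 34

Derivation:
vaddr = 272: l1_idx=2, l2_idx=1
L1[2] = 3; L2[3][1] = 34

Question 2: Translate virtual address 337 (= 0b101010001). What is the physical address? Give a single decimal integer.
vaddr = 337 = 0b101010001
Split: l1_idx=2, l2_idx=5, offset=1
L1[2] = 3
L2[3][5] = 1
paddr = 1 * 16 + 1 = 17

Answer: 17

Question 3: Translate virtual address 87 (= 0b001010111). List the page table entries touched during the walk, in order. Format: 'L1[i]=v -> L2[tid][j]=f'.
vaddr = 87 = 0b001010111
Split: l1_idx=0, l2_idx=5, offset=7

Answer: L1[0]=1 -> L2[1][5]=98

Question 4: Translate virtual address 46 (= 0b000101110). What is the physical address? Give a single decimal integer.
Answer: 1278

Derivation:
vaddr = 46 = 0b000101110
Split: l1_idx=0, l2_idx=2, offset=14
L1[0] = 1
L2[1][2] = 79
paddr = 79 * 16 + 14 = 1278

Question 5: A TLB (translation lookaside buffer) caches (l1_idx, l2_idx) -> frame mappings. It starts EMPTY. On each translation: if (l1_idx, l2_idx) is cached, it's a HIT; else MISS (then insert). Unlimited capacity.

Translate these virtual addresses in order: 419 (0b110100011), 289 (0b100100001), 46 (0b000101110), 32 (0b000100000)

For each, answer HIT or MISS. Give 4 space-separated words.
Answer: MISS MISS MISS HIT

Derivation:
vaddr=419: (3,2) not in TLB -> MISS, insert
vaddr=289: (2,2) not in TLB -> MISS, insert
vaddr=46: (0,2) not in TLB -> MISS, insert
vaddr=32: (0,2) in TLB -> HIT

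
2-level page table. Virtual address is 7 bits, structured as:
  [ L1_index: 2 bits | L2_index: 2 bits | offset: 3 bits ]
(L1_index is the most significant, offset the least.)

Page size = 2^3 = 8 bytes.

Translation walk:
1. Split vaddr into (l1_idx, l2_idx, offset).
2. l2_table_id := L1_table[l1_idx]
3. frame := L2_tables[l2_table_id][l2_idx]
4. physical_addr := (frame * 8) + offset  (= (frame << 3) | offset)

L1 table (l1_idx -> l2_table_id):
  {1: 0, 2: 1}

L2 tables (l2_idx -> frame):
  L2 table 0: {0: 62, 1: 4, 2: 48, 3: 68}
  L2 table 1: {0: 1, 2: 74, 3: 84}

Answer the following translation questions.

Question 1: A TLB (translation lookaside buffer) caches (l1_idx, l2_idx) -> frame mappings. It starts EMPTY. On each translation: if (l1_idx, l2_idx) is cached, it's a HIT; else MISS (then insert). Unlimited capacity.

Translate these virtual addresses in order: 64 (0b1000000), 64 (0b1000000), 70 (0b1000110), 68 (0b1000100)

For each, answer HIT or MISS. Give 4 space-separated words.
Answer: MISS HIT HIT HIT

Derivation:
vaddr=64: (2,0) not in TLB -> MISS, insert
vaddr=64: (2,0) in TLB -> HIT
vaddr=70: (2,0) in TLB -> HIT
vaddr=68: (2,0) in TLB -> HIT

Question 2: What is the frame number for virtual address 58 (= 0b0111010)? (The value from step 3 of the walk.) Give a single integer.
Answer: 68

Derivation:
vaddr = 58: l1_idx=1, l2_idx=3
L1[1] = 0; L2[0][3] = 68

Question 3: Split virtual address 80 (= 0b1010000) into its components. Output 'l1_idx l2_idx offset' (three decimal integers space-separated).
Answer: 2 2 0

Derivation:
vaddr = 80 = 0b1010000
  top 2 bits -> l1_idx = 2
  next 2 bits -> l2_idx = 2
  bottom 3 bits -> offset = 0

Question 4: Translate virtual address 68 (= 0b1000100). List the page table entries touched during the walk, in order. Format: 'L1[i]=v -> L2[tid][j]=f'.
Answer: L1[2]=1 -> L2[1][0]=1

Derivation:
vaddr = 68 = 0b1000100
Split: l1_idx=2, l2_idx=0, offset=4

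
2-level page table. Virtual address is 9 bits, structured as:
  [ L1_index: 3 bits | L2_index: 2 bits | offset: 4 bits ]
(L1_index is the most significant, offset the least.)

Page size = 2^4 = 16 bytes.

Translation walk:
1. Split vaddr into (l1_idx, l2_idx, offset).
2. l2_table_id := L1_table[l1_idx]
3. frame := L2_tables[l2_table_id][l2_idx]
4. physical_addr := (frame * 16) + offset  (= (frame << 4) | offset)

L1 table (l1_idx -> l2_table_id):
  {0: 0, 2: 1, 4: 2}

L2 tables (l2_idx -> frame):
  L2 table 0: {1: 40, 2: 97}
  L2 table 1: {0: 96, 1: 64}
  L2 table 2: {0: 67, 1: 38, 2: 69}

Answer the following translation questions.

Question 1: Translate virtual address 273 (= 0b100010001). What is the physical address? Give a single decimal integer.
vaddr = 273 = 0b100010001
Split: l1_idx=4, l2_idx=1, offset=1
L1[4] = 2
L2[2][1] = 38
paddr = 38 * 16 + 1 = 609

Answer: 609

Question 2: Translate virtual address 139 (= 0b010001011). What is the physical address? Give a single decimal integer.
vaddr = 139 = 0b010001011
Split: l1_idx=2, l2_idx=0, offset=11
L1[2] = 1
L2[1][0] = 96
paddr = 96 * 16 + 11 = 1547

Answer: 1547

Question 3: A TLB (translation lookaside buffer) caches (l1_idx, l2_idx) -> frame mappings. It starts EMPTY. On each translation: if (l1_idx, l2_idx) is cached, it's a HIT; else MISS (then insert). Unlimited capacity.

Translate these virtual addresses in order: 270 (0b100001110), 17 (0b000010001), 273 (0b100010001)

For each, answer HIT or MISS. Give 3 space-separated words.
vaddr=270: (4,0) not in TLB -> MISS, insert
vaddr=17: (0,1) not in TLB -> MISS, insert
vaddr=273: (4,1) not in TLB -> MISS, insert

Answer: MISS MISS MISS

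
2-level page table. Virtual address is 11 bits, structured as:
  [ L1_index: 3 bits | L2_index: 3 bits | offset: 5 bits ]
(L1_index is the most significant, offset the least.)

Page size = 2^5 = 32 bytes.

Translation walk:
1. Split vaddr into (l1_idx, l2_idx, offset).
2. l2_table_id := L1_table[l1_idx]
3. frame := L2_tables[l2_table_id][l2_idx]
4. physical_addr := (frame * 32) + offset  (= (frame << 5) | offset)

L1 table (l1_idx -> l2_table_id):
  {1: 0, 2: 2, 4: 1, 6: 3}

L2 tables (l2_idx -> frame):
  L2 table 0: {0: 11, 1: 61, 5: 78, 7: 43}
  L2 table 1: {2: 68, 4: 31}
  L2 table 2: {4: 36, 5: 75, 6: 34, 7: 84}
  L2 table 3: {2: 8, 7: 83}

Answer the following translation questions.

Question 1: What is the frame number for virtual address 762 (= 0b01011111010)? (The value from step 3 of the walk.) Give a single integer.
Answer: 84

Derivation:
vaddr = 762: l1_idx=2, l2_idx=7
L1[2] = 2; L2[2][7] = 84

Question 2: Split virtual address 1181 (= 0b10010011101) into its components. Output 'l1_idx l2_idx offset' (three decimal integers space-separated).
Answer: 4 4 29

Derivation:
vaddr = 1181 = 0b10010011101
  top 3 bits -> l1_idx = 4
  next 3 bits -> l2_idx = 4
  bottom 5 bits -> offset = 29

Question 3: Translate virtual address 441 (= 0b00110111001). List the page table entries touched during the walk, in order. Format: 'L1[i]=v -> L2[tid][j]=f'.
vaddr = 441 = 0b00110111001
Split: l1_idx=1, l2_idx=5, offset=25

Answer: L1[1]=0 -> L2[0][5]=78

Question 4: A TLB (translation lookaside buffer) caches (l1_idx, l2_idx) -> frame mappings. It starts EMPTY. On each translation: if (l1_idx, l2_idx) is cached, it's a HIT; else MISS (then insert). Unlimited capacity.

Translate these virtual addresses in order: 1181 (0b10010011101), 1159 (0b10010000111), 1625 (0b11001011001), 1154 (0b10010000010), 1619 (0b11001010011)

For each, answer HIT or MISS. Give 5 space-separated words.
vaddr=1181: (4,4) not in TLB -> MISS, insert
vaddr=1159: (4,4) in TLB -> HIT
vaddr=1625: (6,2) not in TLB -> MISS, insert
vaddr=1154: (4,4) in TLB -> HIT
vaddr=1619: (6,2) in TLB -> HIT

Answer: MISS HIT MISS HIT HIT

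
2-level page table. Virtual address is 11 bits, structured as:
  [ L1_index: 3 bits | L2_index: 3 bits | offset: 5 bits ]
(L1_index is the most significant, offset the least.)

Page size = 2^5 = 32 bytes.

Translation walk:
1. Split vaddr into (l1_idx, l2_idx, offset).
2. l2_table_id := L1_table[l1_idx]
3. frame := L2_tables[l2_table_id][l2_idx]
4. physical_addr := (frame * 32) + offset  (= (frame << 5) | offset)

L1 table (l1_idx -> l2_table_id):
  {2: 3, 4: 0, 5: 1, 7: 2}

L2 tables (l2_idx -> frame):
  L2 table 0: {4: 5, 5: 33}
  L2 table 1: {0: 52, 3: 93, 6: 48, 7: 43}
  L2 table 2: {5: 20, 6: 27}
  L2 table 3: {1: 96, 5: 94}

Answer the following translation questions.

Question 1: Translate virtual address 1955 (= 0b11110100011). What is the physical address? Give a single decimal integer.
Answer: 643

Derivation:
vaddr = 1955 = 0b11110100011
Split: l1_idx=7, l2_idx=5, offset=3
L1[7] = 2
L2[2][5] = 20
paddr = 20 * 32 + 3 = 643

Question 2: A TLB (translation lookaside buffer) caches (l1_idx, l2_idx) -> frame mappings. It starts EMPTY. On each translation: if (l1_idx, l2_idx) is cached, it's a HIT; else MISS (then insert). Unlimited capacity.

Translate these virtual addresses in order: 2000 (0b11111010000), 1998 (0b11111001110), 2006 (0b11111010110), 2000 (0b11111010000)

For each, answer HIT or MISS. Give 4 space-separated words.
vaddr=2000: (7,6) not in TLB -> MISS, insert
vaddr=1998: (7,6) in TLB -> HIT
vaddr=2006: (7,6) in TLB -> HIT
vaddr=2000: (7,6) in TLB -> HIT

Answer: MISS HIT HIT HIT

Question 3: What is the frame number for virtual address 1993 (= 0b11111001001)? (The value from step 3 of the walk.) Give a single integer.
vaddr = 1993: l1_idx=7, l2_idx=6
L1[7] = 2; L2[2][6] = 27

Answer: 27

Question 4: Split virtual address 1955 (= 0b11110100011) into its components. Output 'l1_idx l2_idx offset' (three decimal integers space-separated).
vaddr = 1955 = 0b11110100011
  top 3 bits -> l1_idx = 7
  next 3 bits -> l2_idx = 5
  bottom 5 bits -> offset = 3

Answer: 7 5 3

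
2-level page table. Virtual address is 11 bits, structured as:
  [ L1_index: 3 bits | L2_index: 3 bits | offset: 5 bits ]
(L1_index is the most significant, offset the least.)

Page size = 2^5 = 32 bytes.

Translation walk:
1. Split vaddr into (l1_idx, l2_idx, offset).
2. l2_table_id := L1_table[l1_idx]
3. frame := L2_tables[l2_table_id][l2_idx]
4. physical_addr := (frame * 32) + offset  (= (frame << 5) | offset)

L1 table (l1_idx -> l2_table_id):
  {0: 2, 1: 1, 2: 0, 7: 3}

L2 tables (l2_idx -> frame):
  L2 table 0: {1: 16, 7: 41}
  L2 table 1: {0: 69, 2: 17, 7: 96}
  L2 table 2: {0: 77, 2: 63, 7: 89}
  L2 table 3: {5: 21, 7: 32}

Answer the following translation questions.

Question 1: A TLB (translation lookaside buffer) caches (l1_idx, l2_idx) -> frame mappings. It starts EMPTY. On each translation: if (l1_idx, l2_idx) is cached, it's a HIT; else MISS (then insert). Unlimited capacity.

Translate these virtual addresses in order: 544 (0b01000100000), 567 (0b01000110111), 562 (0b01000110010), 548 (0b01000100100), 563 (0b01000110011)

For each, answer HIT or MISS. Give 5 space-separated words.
vaddr=544: (2,1) not in TLB -> MISS, insert
vaddr=567: (2,1) in TLB -> HIT
vaddr=562: (2,1) in TLB -> HIT
vaddr=548: (2,1) in TLB -> HIT
vaddr=563: (2,1) in TLB -> HIT

Answer: MISS HIT HIT HIT HIT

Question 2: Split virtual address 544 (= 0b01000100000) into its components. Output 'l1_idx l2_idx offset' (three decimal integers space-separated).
vaddr = 544 = 0b01000100000
  top 3 bits -> l1_idx = 2
  next 3 bits -> l2_idx = 1
  bottom 5 bits -> offset = 0

Answer: 2 1 0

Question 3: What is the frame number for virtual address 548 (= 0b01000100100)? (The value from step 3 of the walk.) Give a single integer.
Answer: 16

Derivation:
vaddr = 548: l1_idx=2, l2_idx=1
L1[2] = 0; L2[0][1] = 16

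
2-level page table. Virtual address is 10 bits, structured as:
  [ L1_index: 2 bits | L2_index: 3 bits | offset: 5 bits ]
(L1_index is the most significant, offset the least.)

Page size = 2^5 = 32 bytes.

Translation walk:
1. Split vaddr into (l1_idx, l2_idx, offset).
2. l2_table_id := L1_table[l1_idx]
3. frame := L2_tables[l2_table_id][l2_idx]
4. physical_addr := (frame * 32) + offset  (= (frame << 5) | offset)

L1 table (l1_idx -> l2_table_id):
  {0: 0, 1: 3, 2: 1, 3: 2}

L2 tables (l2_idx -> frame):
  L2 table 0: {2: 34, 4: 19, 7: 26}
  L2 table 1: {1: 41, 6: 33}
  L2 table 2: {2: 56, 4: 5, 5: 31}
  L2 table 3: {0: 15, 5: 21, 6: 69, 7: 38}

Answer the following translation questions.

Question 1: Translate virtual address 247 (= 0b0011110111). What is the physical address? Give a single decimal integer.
vaddr = 247 = 0b0011110111
Split: l1_idx=0, l2_idx=7, offset=23
L1[0] = 0
L2[0][7] = 26
paddr = 26 * 32 + 23 = 855

Answer: 855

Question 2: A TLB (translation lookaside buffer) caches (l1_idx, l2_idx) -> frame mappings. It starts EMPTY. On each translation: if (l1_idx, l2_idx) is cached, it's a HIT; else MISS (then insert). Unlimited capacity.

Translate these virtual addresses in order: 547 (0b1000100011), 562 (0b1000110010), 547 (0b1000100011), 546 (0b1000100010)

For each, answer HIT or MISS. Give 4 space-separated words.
vaddr=547: (2,1) not in TLB -> MISS, insert
vaddr=562: (2,1) in TLB -> HIT
vaddr=547: (2,1) in TLB -> HIT
vaddr=546: (2,1) in TLB -> HIT

Answer: MISS HIT HIT HIT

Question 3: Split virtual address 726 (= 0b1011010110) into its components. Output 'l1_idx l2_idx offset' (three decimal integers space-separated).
vaddr = 726 = 0b1011010110
  top 2 bits -> l1_idx = 2
  next 3 bits -> l2_idx = 6
  bottom 5 bits -> offset = 22

Answer: 2 6 22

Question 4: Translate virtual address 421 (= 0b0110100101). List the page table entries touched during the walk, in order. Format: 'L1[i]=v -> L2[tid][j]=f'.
Answer: L1[1]=3 -> L2[3][5]=21

Derivation:
vaddr = 421 = 0b0110100101
Split: l1_idx=1, l2_idx=5, offset=5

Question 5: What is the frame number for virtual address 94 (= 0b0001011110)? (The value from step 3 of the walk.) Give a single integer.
Answer: 34

Derivation:
vaddr = 94: l1_idx=0, l2_idx=2
L1[0] = 0; L2[0][2] = 34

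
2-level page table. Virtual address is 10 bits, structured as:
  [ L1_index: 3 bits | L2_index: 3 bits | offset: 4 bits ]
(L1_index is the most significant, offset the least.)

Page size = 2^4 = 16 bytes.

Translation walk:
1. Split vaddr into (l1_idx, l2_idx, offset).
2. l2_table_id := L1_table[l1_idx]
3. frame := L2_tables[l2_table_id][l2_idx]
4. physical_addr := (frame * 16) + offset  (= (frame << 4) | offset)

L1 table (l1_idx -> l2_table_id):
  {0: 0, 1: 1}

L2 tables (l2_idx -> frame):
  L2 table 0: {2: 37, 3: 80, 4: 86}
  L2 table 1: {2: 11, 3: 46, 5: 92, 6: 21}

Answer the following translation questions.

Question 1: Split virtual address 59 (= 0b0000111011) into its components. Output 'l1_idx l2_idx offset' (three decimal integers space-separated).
Answer: 0 3 11

Derivation:
vaddr = 59 = 0b0000111011
  top 3 bits -> l1_idx = 0
  next 3 bits -> l2_idx = 3
  bottom 4 bits -> offset = 11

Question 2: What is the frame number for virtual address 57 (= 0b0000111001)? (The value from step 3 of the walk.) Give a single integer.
Answer: 80

Derivation:
vaddr = 57: l1_idx=0, l2_idx=3
L1[0] = 0; L2[0][3] = 80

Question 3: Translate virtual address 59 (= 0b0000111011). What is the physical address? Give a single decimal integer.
vaddr = 59 = 0b0000111011
Split: l1_idx=0, l2_idx=3, offset=11
L1[0] = 0
L2[0][3] = 80
paddr = 80 * 16 + 11 = 1291

Answer: 1291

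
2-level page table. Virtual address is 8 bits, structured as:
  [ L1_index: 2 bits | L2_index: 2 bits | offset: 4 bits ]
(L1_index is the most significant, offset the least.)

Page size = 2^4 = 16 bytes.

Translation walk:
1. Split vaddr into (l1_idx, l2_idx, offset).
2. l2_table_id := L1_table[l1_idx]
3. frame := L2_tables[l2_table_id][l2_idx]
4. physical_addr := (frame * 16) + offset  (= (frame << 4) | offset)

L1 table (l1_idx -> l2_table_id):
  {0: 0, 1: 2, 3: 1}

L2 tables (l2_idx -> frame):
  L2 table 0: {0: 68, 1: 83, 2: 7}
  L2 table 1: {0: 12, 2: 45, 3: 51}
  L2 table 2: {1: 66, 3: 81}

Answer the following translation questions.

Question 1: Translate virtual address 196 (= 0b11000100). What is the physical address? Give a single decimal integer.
Answer: 196

Derivation:
vaddr = 196 = 0b11000100
Split: l1_idx=3, l2_idx=0, offset=4
L1[3] = 1
L2[1][0] = 12
paddr = 12 * 16 + 4 = 196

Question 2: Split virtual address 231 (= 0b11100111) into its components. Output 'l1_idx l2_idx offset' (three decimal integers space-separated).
Answer: 3 2 7

Derivation:
vaddr = 231 = 0b11100111
  top 2 bits -> l1_idx = 3
  next 2 bits -> l2_idx = 2
  bottom 4 bits -> offset = 7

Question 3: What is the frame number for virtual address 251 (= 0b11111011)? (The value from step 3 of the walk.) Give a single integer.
Answer: 51

Derivation:
vaddr = 251: l1_idx=3, l2_idx=3
L1[3] = 1; L2[1][3] = 51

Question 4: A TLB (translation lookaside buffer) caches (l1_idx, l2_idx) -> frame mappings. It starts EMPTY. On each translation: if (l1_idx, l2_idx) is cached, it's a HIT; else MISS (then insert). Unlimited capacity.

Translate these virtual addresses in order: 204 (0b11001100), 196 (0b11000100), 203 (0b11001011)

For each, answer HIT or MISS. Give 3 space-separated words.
vaddr=204: (3,0) not in TLB -> MISS, insert
vaddr=196: (3,0) in TLB -> HIT
vaddr=203: (3,0) in TLB -> HIT

Answer: MISS HIT HIT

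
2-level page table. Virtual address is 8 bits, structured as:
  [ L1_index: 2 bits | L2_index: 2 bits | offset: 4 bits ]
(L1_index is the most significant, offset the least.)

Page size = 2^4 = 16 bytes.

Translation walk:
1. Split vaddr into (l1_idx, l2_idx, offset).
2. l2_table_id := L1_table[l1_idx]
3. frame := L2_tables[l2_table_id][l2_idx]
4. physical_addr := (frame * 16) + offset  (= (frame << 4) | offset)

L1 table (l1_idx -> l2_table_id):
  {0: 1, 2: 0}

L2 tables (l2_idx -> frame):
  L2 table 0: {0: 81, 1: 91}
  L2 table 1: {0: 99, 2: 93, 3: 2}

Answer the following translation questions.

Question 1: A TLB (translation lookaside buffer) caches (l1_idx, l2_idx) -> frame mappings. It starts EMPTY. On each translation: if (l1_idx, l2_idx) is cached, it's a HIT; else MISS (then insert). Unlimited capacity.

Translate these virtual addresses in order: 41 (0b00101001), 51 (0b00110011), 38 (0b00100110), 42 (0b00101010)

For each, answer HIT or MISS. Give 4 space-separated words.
Answer: MISS MISS HIT HIT

Derivation:
vaddr=41: (0,2) not in TLB -> MISS, insert
vaddr=51: (0,3) not in TLB -> MISS, insert
vaddr=38: (0,2) in TLB -> HIT
vaddr=42: (0,2) in TLB -> HIT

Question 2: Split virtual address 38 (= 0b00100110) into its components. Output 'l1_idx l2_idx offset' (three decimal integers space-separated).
vaddr = 38 = 0b00100110
  top 2 bits -> l1_idx = 0
  next 2 bits -> l2_idx = 2
  bottom 4 bits -> offset = 6

Answer: 0 2 6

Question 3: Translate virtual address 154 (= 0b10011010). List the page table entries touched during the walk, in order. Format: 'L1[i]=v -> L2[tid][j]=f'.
vaddr = 154 = 0b10011010
Split: l1_idx=2, l2_idx=1, offset=10

Answer: L1[2]=0 -> L2[0][1]=91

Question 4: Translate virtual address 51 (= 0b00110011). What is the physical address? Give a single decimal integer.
Answer: 35

Derivation:
vaddr = 51 = 0b00110011
Split: l1_idx=0, l2_idx=3, offset=3
L1[0] = 1
L2[1][3] = 2
paddr = 2 * 16 + 3 = 35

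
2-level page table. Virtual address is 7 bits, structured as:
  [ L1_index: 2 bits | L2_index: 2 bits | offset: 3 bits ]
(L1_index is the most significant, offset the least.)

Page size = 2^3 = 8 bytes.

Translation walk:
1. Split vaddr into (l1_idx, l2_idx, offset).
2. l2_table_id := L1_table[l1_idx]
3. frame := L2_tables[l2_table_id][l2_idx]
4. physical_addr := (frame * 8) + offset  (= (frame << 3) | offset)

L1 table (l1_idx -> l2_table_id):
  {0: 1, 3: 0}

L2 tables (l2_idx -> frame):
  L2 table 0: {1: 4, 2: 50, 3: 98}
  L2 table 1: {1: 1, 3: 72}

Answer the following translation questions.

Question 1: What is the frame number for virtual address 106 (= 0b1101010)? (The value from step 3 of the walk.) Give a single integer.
vaddr = 106: l1_idx=3, l2_idx=1
L1[3] = 0; L2[0][1] = 4

Answer: 4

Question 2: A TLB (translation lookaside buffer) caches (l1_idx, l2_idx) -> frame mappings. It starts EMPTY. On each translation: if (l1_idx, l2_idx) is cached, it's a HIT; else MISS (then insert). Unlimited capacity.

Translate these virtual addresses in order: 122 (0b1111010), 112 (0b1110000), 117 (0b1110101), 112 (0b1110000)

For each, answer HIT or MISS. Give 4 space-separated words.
vaddr=122: (3,3) not in TLB -> MISS, insert
vaddr=112: (3,2) not in TLB -> MISS, insert
vaddr=117: (3,2) in TLB -> HIT
vaddr=112: (3,2) in TLB -> HIT

Answer: MISS MISS HIT HIT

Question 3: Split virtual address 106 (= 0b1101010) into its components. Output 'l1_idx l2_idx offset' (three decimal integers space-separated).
vaddr = 106 = 0b1101010
  top 2 bits -> l1_idx = 3
  next 2 bits -> l2_idx = 1
  bottom 3 bits -> offset = 2

Answer: 3 1 2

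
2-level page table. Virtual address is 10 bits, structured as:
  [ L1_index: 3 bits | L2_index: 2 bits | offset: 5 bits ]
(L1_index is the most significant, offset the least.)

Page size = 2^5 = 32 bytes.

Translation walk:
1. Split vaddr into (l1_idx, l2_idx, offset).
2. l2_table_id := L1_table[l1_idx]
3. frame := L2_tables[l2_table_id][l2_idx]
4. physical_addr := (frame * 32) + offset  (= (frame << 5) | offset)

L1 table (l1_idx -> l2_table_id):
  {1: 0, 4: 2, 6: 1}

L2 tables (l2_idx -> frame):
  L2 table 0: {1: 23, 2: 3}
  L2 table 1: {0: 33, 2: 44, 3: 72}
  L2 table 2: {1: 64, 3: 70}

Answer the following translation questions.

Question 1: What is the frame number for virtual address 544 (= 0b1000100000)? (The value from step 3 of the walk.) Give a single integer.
vaddr = 544: l1_idx=4, l2_idx=1
L1[4] = 2; L2[2][1] = 64

Answer: 64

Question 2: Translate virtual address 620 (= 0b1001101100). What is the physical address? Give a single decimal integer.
vaddr = 620 = 0b1001101100
Split: l1_idx=4, l2_idx=3, offset=12
L1[4] = 2
L2[2][3] = 70
paddr = 70 * 32 + 12 = 2252

Answer: 2252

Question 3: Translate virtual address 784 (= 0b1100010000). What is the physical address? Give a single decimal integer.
Answer: 1072

Derivation:
vaddr = 784 = 0b1100010000
Split: l1_idx=6, l2_idx=0, offset=16
L1[6] = 1
L2[1][0] = 33
paddr = 33 * 32 + 16 = 1072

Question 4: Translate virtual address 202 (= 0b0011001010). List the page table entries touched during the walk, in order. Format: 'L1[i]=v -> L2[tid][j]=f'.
vaddr = 202 = 0b0011001010
Split: l1_idx=1, l2_idx=2, offset=10

Answer: L1[1]=0 -> L2[0][2]=3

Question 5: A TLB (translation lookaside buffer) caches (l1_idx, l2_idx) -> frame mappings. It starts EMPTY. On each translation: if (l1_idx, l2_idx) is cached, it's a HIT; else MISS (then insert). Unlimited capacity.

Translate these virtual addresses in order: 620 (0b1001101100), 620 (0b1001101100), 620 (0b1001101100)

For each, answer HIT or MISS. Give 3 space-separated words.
Answer: MISS HIT HIT

Derivation:
vaddr=620: (4,3) not in TLB -> MISS, insert
vaddr=620: (4,3) in TLB -> HIT
vaddr=620: (4,3) in TLB -> HIT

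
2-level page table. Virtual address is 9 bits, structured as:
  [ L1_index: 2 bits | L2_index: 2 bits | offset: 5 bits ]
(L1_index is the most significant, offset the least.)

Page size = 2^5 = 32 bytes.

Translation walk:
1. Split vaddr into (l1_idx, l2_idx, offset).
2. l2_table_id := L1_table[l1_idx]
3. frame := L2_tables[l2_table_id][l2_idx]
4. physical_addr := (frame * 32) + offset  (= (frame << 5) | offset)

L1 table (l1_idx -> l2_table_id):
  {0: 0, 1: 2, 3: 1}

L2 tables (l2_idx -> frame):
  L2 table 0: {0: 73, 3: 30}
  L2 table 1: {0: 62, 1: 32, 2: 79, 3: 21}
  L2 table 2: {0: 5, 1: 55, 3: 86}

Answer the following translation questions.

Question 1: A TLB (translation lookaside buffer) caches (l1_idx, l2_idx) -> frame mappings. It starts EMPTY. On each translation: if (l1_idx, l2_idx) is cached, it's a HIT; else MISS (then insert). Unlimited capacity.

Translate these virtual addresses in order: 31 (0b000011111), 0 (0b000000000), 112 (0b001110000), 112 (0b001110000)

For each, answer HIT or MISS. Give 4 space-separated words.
Answer: MISS HIT MISS HIT

Derivation:
vaddr=31: (0,0) not in TLB -> MISS, insert
vaddr=0: (0,0) in TLB -> HIT
vaddr=112: (0,3) not in TLB -> MISS, insert
vaddr=112: (0,3) in TLB -> HIT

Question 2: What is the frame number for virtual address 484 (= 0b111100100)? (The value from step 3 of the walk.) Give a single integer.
Answer: 21

Derivation:
vaddr = 484: l1_idx=3, l2_idx=3
L1[3] = 1; L2[1][3] = 21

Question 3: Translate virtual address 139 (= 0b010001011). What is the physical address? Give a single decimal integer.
Answer: 171

Derivation:
vaddr = 139 = 0b010001011
Split: l1_idx=1, l2_idx=0, offset=11
L1[1] = 2
L2[2][0] = 5
paddr = 5 * 32 + 11 = 171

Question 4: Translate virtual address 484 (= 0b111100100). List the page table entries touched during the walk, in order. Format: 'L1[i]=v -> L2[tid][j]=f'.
Answer: L1[3]=1 -> L2[1][3]=21

Derivation:
vaddr = 484 = 0b111100100
Split: l1_idx=3, l2_idx=3, offset=4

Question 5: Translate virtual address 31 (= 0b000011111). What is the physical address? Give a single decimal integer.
vaddr = 31 = 0b000011111
Split: l1_idx=0, l2_idx=0, offset=31
L1[0] = 0
L2[0][0] = 73
paddr = 73 * 32 + 31 = 2367

Answer: 2367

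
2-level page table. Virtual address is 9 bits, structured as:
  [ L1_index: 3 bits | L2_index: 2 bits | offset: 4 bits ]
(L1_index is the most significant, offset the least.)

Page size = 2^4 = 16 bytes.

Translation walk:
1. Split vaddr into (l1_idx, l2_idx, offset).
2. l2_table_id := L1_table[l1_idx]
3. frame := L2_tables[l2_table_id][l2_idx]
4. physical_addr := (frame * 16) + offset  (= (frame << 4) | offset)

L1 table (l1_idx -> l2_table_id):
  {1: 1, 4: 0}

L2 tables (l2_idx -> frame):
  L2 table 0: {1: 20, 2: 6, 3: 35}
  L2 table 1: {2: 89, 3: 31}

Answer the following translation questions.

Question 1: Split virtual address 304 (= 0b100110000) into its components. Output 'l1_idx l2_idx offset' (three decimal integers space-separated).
Answer: 4 3 0

Derivation:
vaddr = 304 = 0b100110000
  top 3 bits -> l1_idx = 4
  next 2 bits -> l2_idx = 3
  bottom 4 bits -> offset = 0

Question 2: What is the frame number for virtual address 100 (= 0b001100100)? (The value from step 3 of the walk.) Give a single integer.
vaddr = 100: l1_idx=1, l2_idx=2
L1[1] = 1; L2[1][2] = 89

Answer: 89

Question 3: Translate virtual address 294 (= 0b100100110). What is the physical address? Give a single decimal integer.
Answer: 102

Derivation:
vaddr = 294 = 0b100100110
Split: l1_idx=4, l2_idx=2, offset=6
L1[4] = 0
L2[0][2] = 6
paddr = 6 * 16 + 6 = 102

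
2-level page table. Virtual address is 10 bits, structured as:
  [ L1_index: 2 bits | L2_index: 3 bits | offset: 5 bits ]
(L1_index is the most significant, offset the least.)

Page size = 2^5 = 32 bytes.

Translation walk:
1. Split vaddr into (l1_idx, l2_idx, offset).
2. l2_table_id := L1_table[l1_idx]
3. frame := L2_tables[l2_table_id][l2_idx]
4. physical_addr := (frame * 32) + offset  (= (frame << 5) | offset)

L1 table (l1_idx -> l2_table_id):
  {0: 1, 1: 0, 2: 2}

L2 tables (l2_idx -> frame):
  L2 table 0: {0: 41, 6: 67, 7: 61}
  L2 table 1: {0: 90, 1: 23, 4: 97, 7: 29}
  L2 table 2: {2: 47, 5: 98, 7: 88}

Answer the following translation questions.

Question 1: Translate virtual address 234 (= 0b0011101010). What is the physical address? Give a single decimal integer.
vaddr = 234 = 0b0011101010
Split: l1_idx=0, l2_idx=7, offset=10
L1[0] = 1
L2[1][7] = 29
paddr = 29 * 32 + 10 = 938

Answer: 938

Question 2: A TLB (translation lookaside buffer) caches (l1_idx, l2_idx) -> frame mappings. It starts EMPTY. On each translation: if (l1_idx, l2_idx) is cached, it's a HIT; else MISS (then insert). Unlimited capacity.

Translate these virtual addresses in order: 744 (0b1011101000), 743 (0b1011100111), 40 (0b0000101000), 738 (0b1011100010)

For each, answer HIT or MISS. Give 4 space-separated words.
Answer: MISS HIT MISS HIT

Derivation:
vaddr=744: (2,7) not in TLB -> MISS, insert
vaddr=743: (2,7) in TLB -> HIT
vaddr=40: (0,1) not in TLB -> MISS, insert
vaddr=738: (2,7) in TLB -> HIT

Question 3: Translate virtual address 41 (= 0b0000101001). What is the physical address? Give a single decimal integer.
vaddr = 41 = 0b0000101001
Split: l1_idx=0, l2_idx=1, offset=9
L1[0] = 1
L2[1][1] = 23
paddr = 23 * 32 + 9 = 745

Answer: 745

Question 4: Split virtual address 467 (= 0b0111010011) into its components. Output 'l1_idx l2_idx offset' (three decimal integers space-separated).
Answer: 1 6 19

Derivation:
vaddr = 467 = 0b0111010011
  top 2 bits -> l1_idx = 1
  next 3 bits -> l2_idx = 6
  bottom 5 bits -> offset = 19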